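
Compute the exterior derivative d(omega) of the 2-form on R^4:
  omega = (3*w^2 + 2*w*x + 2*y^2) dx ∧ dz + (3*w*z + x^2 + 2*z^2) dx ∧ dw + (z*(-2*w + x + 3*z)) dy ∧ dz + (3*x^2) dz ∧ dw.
d(omega) = (-4*y + z) dx ∧ dy ∧ dz + (3*w + 8*x - 4*z) dx ∧ dz ∧ dw + (-2*z) dy ∧ dz ∧ dw

For a 2-form omega = sum_{i<j} g_{ij} dx_i ∧ dx_j, the exterior derivative is
  d(omega) = sum_{i<j} d(g_{ij}) ∧ dx_i ∧ dx_j = sum_{i<j, k} (∂g_{ij}/∂x_k) dx_k ∧ dx_i ∧ dx_j.
Expand each term, using dx_k ∧ dx_i ∧ dx_j = sgn(permutation) dx_{(a)} ∧ dx_{(b)} ∧ dx_{(c)} with (a < b < c) sorted:
  d(3*w^2 + 2*w*x + 2*y^2) includes (∂/∂y)(3*w^2 + 2*w*x + 2*y^2) dy = (4*y) dy, which multiplied by dx ∧ dz gives (-4*y) dx ∧ dy ∧ dz
  d(3*w^2 + 2*w*x + 2*y^2) includes (∂/∂w)(3*w^2 + 2*w*x + 2*y^2) dw = (6*w + 2*x) dw, which multiplied by dx ∧ dz gives (6*w + 2*x) dx ∧ dz ∧ dw
  d(3*w*z + x^2 + 2*z^2) includes (∂/∂z)(3*w*z + x^2 + 2*z^2) dz = (3*w + 4*z) dz, which multiplied by dx ∧ dw gives (-3*w - 4*z) dx ∧ dz ∧ dw
  d(z*(-2*w + x + 3*z)) includes (∂/∂x)(z*(-2*w + x + 3*z)) dx = (z) dx, which multiplied by dy ∧ dz gives (z) dx ∧ dy ∧ dz
  d(z*(-2*w + x + 3*z)) includes (∂/∂w)(z*(-2*w + x + 3*z)) dw = (-2*z) dw, which multiplied by dy ∧ dz gives (-2*z) dy ∧ dz ∧ dw
  d(3*x^2) includes (∂/∂x)(3*x^2) dx = (6*x) dx, which multiplied by dz ∧ dw gives (6*x) dx ∧ dz ∧ dw
Collecting like 3-forms: d(omega) = (-4*y + z) dx ∧ dy ∧ dz + (3*w + 8*x - 4*z) dx ∧ dz ∧ dw + (-2*z) dy ∧ dz ∧ dw.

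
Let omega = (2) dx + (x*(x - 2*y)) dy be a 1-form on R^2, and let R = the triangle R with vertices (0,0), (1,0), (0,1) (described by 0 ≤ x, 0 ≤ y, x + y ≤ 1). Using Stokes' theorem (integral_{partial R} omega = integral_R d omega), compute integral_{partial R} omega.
integral_(partial R) omega = 0

Stokes: integral_partial_R omega = integral_R d omega with d omega = (∂Q/∂x - ∂P/∂y) dx ∧ dy.
  ∂Q/∂x = 2*x - 2*y
  ∂P/∂y = 0
  integrand = ∂Q/∂x - ∂P/∂y = 2*x - 2*y.
Integrating over R: integral_0^1 integral_0^{1-x} (2*x - 2*y) dy dx = 0.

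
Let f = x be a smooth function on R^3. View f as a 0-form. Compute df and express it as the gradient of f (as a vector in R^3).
df = (1) dx + (0) dy + (0) dz; grad f = (1, 0, 0)

For a 0-form f, d f = (∂f/∂x) dx + (∂f/∂y) dy + (∂f/∂z) dz. The components of the vector representation are exactly the entries of grad f in Cartesian coordinates:
  ∂f/∂x = 1
  ∂f/∂y = 0
  ∂f/∂z = 0.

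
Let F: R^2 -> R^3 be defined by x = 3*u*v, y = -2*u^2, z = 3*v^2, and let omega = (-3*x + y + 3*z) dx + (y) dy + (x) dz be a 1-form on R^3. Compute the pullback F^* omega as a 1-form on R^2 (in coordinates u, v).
F^* omega = (8*u^3 - 6*u^2*v - 27*u*v^2 + 27*v^3) du + (3*u*(-2*u^2 - 9*u*v + 15*v^2)) dv

Using F^*(f dg) = (f ∘ F) d(g ∘ F), substitute each coordinate x_i by F_i(u, v) in f_i, and replace dx_i by d F_i = (∂F_i/∂u) du + (∂F_i/∂v) dv.
  For the x component: f_1(F) = -2*u^2 - 9*u*v + 9*v^2; d F_1 = (3*v) du + (3*u) dv
  For the y component: f_2(F) = -2*u^2; d F_2 = (-4*u) du + (0) dv
  For the z component: f_3(F) = 3*u*v; d F_3 = (0) du + (6*v) dv
Combining and collecting du, dv coefficients:
  coeff of du: 8*u^3 - 6*u^2*v - 27*u*v^2 + 27*v^3
  coeff of dv: 3*u*(-2*u^2 - 9*u*v + 15*v^2)
F^* omega = (8*u^3 - 6*u^2*v - 27*u*v^2 + 27*v^3) du + (3*u*(-2*u^2 - 9*u*v + 15*v^2)) dv.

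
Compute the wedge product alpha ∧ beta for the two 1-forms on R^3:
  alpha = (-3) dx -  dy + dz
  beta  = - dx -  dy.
alpha ∧ beta = (2) dx ∧ dy + (1) dx ∧ dz + (1) dy ∧ dz

Distribute the wedge, using dx_i ∧ dx_j = -dx_j ∧ dx_i and dx_i ∧ dx_i = 0. For each pair (i, j) with i < j, the coefficient of dx_i ∧ dx_j in alpha ∧ beta is (alpha_i * beta_j - alpha_j * beta_i). Collecting: alpha ∧ beta = (2) dx ∧ dy + (1) dx ∧ dz + (1) dy ∧ dz.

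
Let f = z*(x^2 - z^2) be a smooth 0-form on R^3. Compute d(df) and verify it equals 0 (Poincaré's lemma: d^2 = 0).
d(df) = 0

Step 1: df = sum_i (∂f/∂x_i) dx_i = (2*x*z) dx + (0) dy + (x^2 - 3*z^2) dz.
Step 2: Apply d again. Using the 1-form formula, the coefficient of dx ∧ dy in d(df) is ∂^2 f/∂x ∂y - ∂^2 f/∂y ∂x = (0) - (0) = 0 (equality of mixed partials for smooth f).
Similarly for dx ∧ dz and dy ∧ dz — all coefficients vanish. So d(df) = 0.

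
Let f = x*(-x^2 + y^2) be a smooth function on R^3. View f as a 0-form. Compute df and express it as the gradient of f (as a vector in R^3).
df = (-3*x^2 + y^2) dx + (2*x*y) dy + (0) dz; grad f = (-3*x^2 + y^2, 2*x*y, 0)

For a 0-form f, d f = (∂f/∂x) dx + (∂f/∂y) dy + (∂f/∂z) dz. The components of the vector representation are exactly the entries of grad f in Cartesian coordinates:
  ∂f/∂x = -3*x^2 + y^2
  ∂f/∂y = 2*x*y
  ∂f/∂z = 0.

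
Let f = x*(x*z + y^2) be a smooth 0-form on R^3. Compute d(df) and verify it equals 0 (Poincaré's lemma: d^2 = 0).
d(df) = 0

Step 1: df = sum_i (∂f/∂x_i) dx_i = (2*x*z + y^2) dx + (2*x*y) dy + (x^2) dz.
Step 2: Apply d again. Using the 1-form formula, the coefficient of dx ∧ dy in d(df) is ∂^2 f/∂x ∂y - ∂^2 f/∂y ∂x = (2*y) - (2*y) = 0 (equality of mixed partials for smooth f).
Similarly for dx ∧ dz and dy ∧ dz — all coefficients vanish. So d(df) = 0.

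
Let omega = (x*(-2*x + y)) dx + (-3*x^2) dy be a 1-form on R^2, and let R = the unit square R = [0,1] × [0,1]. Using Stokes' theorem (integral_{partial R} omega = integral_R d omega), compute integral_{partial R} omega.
integral_(partial R) omega = -7/2

Stokes: integral_partial_R omega = integral_R d omega with d omega = (∂Q/∂x - ∂P/∂y) dx ∧ dy.
  ∂Q/∂x = -6*x
  ∂P/∂y = x
  integrand = ∂Q/∂x - ∂P/∂y = -7*x.
Integrating over R: integral_0^1 integral_0^1 (-7*x) dx dy = -7/2.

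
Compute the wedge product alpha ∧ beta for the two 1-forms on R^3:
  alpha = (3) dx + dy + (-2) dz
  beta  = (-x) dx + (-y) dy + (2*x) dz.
alpha ∧ beta = (x - 3*y) dx ∧ dy + (4*x) dx ∧ dz + (2*x - 2*y) dy ∧ dz

Distribute the wedge, using dx_i ∧ dx_j = -dx_j ∧ dx_i and dx_i ∧ dx_i = 0. For each pair (i, j) with i < j, the coefficient of dx_i ∧ dx_j in alpha ∧ beta is (alpha_i * beta_j - alpha_j * beta_i). Collecting: alpha ∧ beta = (x - 3*y) dx ∧ dy + (4*x) dx ∧ dz + (2*x - 2*y) dy ∧ dz.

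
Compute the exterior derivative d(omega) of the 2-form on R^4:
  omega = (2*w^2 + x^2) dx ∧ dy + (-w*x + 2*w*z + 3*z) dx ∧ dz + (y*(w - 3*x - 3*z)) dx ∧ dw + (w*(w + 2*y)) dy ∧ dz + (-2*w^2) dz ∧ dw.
d(omega) = (3*w + 3*x + 3*z) dx ∧ dy ∧ dw + (-x + 3*y + 2*z) dx ∧ dz ∧ dw + (2*w + 2*y) dy ∧ dz ∧ dw

For a 2-form omega = sum_{i<j} g_{ij} dx_i ∧ dx_j, the exterior derivative is
  d(omega) = sum_{i<j} d(g_{ij}) ∧ dx_i ∧ dx_j = sum_{i<j, k} (∂g_{ij}/∂x_k) dx_k ∧ dx_i ∧ dx_j.
Expand each term, using dx_k ∧ dx_i ∧ dx_j = sgn(permutation) dx_{(a)} ∧ dx_{(b)} ∧ dx_{(c)} with (a < b < c) sorted:
  d(2*w^2 + x^2) includes (∂/∂w)(2*w^2 + x^2) dw = (4*w) dw, which multiplied by dx ∧ dy gives (4*w) dx ∧ dy ∧ dw
  d(-w*x + 2*w*z + 3*z) includes (∂/∂w)(-w*x + 2*w*z + 3*z) dw = (-x + 2*z) dw, which multiplied by dx ∧ dz gives (-x + 2*z) dx ∧ dz ∧ dw
  d(y*(w - 3*x - 3*z)) includes (∂/∂y)(y*(w - 3*x - 3*z)) dy = (w - 3*x - 3*z) dy, which multiplied by dx ∧ dw gives (-w + 3*x + 3*z) dx ∧ dy ∧ dw
  d(y*(w - 3*x - 3*z)) includes (∂/∂z)(y*(w - 3*x - 3*z)) dz = (-3*y) dz, which multiplied by dx ∧ dw gives (3*y) dx ∧ dz ∧ dw
  d(w*(w + 2*y)) includes (∂/∂w)(w*(w + 2*y)) dw = (2*w + 2*y) dw, which multiplied by dy ∧ dz gives (2*w + 2*y) dy ∧ dz ∧ dw
Collecting like 3-forms: d(omega) = (3*w + 3*x + 3*z) dx ∧ dy ∧ dw + (-x + 3*y + 2*z) dx ∧ dz ∧ dw + (2*w + 2*y) dy ∧ dz ∧ dw.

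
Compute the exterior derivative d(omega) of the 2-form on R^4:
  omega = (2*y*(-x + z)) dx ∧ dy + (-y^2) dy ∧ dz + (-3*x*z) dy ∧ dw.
d(omega) = (2*y) dx ∧ dy ∧ dz + (-3*z) dx ∧ dy ∧ dw + (3*x) dy ∧ dz ∧ dw

For a 2-form omega = sum_{i<j} g_{ij} dx_i ∧ dx_j, the exterior derivative is
  d(omega) = sum_{i<j} d(g_{ij}) ∧ dx_i ∧ dx_j = sum_{i<j, k} (∂g_{ij}/∂x_k) dx_k ∧ dx_i ∧ dx_j.
Expand each term, using dx_k ∧ dx_i ∧ dx_j = sgn(permutation) dx_{(a)} ∧ dx_{(b)} ∧ dx_{(c)} with (a < b < c) sorted:
  d(2*y*(-x + z)) includes (∂/∂z)(2*y*(-x + z)) dz = (2*y) dz, which multiplied by dx ∧ dy gives (2*y) dx ∧ dy ∧ dz
  d(-3*x*z) includes (∂/∂x)(-3*x*z) dx = (-3*z) dx, which multiplied by dy ∧ dw gives (-3*z) dx ∧ dy ∧ dw
  d(-3*x*z) includes (∂/∂z)(-3*x*z) dz = (-3*x) dz, which multiplied by dy ∧ dw gives (3*x) dy ∧ dz ∧ dw
Collecting like 3-forms: d(omega) = (2*y) dx ∧ dy ∧ dz + (-3*z) dx ∧ dy ∧ dw + (3*x) dy ∧ dz ∧ dw.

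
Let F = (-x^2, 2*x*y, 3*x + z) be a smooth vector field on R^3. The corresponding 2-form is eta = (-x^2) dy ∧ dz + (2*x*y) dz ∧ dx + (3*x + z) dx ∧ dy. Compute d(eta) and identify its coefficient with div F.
d(eta) = (1) dx ∧ dy ∧ dz; div F = 1

For a 2-form in R^3 of the form above, applying d gives a 3-form with coefficient ∂P/∂x + ∂Q/∂y + ∂R/∂z:
  ∂P/∂x = -2*x
  ∂Q/∂y = 2*x
  ∂R/∂z = 1
Sum = 1, which is exactly div F.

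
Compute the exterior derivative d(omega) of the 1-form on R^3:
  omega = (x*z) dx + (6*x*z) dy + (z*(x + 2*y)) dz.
d(omega) = (6*z) dx ∧ dy + (-x + z) dx ∧ dz + (-6*x + 2*z) dy ∧ dz

For a 1-form omega = sum_i f_i dx_i, the exterior derivative is
  d(omega) = sum_{i < j} (∂f_j/∂x_i - ∂f_i/∂x_j) dx_i ∧ dx_j.
  coefficient of dx ∧ dy: ∂f_2/∂x - ∂f_1/∂y = ∂(6*x*z)/∂x - ∂(x*z)/∂y = 6*z
  coefficient of dx ∧ dz: ∂f_3/∂x - ∂f_1/∂z = ∂(z*(x + 2*y))/∂x - ∂(x*z)/∂z = -x + z
  coefficient of dy ∧ dz: ∂f_3/∂y - ∂f_2/∂z = ∂(z*(x + 2*y))/∂y - ∂(6*x*z)/∂z = -6*x + 2*z
Assembling: d(omega) = (6*z) dx ∧ dy + (-x + z) dx ∧ dz + (-6*x + 2*z) dy ∧ dz.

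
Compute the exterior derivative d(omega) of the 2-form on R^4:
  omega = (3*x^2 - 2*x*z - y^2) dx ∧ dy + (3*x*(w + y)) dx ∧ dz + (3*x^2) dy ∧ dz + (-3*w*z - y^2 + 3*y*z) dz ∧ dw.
d(omega) = (x) dx ∧ dy ∧ dz + (3*x) dx ∧ dz ∧ dw + (-2*y + 3*z) dy ∧ dz ∧ dw

For a 2-form omega = sum_{i<j} g_{ij} dx_i ∧ dx_j, the exterior derivative is
  d(omega) = sum_{i<j} d(g_{ij}) ∧ dx_i ∧ dx_j = sum_{i<j, k} (∂g_{ij}/∂x_k) dx_k ∧ dx_i ∧ dx_j.
Expand each term, using dx_k ∧ dx_i ∧ dx_j = sgn(permutation) dx_{(a)} ∧ dx_{(b)} ∧ dx_{(c)} with (a < b < c) sorted:
  d(3*x^2 - 2*x*z - y^2) includes (∂/∂z)(3*x^2 - 2*x*z - y^2) dz = (-2*x) dz, which multiplied by dx ∧ dy gives (-2*x) dx ∧ dy ∧ dz
  d(3*x*(w + y)) includes (∂/∂y)(3*x*(w + y)) dy = (3*x) dy, which multiplied by dx ∧ dz gives (-3*x) dx ∧ dy ∧ dz
  d(3*x*(w + y)) includes (∂/∂w)(3*x*(w + y)) dw = (3*x) dw, which multiplied by dx ∧ dz gives (3*x) dx ∧ dz ∧ dw
  d(3*x^2) includes (∂/∂x)(3*x^2) dx = (6*x) dx, which multiplied by dy ∧ dz gives (6*x) dx ∧ dy ∧ dz
  d(-3*w*z - y^2 + 3*y*z) includes (∂/∂y)(-3*w*z - y^2 + 3*y*z) dy = (-2*y + 3*z) dy, which multiplied by dz ∧ dw gives (-2*y + 3*z) dy ∧ dz ∧ dw
Collecting like 3-forms: d(omega) = (x) dx ∧ dy ∧ dz + (3*x) dx ∧ dz ∧ dw + (-2*y + 3*z) dy ∧ dz ∧ dw.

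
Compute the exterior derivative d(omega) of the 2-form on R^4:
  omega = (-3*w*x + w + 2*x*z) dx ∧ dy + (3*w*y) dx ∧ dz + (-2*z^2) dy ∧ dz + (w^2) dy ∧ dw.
d(omega) = (-3*w + 2*x) dx ∧ dy ∧ dz + (1 - 3*x) dx ∧ dy ∧ dw + (3*y) dx ∧ dz ∧ dw

For a 2-form omega = sum_{i<j} g_{ij} dx_i ∧ dx_j, the exterior derivative is
  d(omega) = sum_{i<j} d(g_{ij}) ∧ dx_i ∧ dx_j = sum_{i<j, k} (∂g_{ij}/∂x_k) dx_k ∧ dx_i ∧ dx_j.
Expand each term, using dx_k ∧ dx_i ∧ dx_j = sgn(permutation) dx_{(a)} ∧ dx_{(b)} ∧ dx_{(c)} with (a < b < c) sorted:
  d(-3*w*x + w + 2*x*z) includes (∂/∂z)(-3*w*x + w + 2*x*z) dz = (2*x) dz, which multiplied by dx ∧ dy gives (2*x) dx ∧ dy ∧ dz
  d(-3*w*x + w + 2*x*z) includes (∂/∂w)(-3*w*x + w + 2*x*z) dw = (1 - 3*x) dw, which multiplied by dx ∧ dy gives (1 - 3*x) dx ∧ dy ∧ dw
  d(3*w*y) includes (∂/∂y)(3*w*y) dy = (3*w) dy, which multiplied by dx ∧ dz gives (-3*w) dx ∧ dy ∧ dz
  d(3*w*y) includes (∂/∂w)(3*w*y) dw = (3*y) dw, which multiplied by dx ∧ dz gives (3*y) dx ∧ dz ∧ dw
Collecting like 3-forms: d(omega) = (-3*w + 2*x) dx ∧ dy ∧ dz + (1 - 3*x) dx ∧ dy ∧ dw + (3*y) dx ∧ dz ∧ dw.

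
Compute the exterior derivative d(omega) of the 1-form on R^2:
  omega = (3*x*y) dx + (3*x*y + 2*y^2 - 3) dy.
d(omega) = (-3*x + 3*y) dx ∧ dy

For a 1-form omega = sum_i f_i dx_i, the exterior derivative is
  d(omega) = sum_{i < j} (∂f_j/∂x_i - ∂f_i/∂x_j) dx_i ∧ dx_j.
  coefficient of dx ∧ dy: ∂f_2/∂x - ∂f_1/∂y = ∂(3*x*y + 2*y^2 - 3)/∂x - ∂(3*x*y)/∂y = -3*x + 3*y
Assembling: d(omega) = (-3*x + 3*y) dx ∧ dy.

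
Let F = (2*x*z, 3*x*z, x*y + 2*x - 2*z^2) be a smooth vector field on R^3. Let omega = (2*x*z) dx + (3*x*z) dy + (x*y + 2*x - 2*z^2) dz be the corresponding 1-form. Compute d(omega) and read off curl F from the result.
d(omega) = (-2*x) dy ∧ dz + (2*x - y - 2) dz ∧ dx + (3*z) dx ∧ dy; curl F = (-2*x, 2*x - y - 2, 3*z)

d omega = sum_{i<j} (∂f_j/∂x_i - ∂f_i/∂x_j) dx_i ∧ dx_j. Under the identification (dy ∧ dz, dz ∧ dx, dx ∧ dy) ↔ (e_x, e_y, e_z), the coefficients are exactly the components of curl F. Compute:
  ∂R/∂y - ∂Q/∂z = (x) - (3*x) = -2*x
  ∂P/∂z - ∂R/∂x = (2*x) - (y + 2) = 2*x - y - 2
  ∂Q/∂x - ∂P/∂y = (3*z) - (0) = 3*z.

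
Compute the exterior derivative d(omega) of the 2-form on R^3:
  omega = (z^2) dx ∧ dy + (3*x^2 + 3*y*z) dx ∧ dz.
d(omega) = (-z) dx ∧ dy ∧ dz

For a 2-form omega = sum_{i<j} g_{ij} dx_i ∧ dx_j, the exterior derivative is
  d(omega) = sum_{i<j} d(g_{ij}) ∧ dx_i ∧ dx_j = sum_{i<j, k} (∂g_{ij}/∂x_k) dx_k ∧ dx_i ∧ dx_j.
Expand each term, using dx_k ∧ dx_i ∧ dx_j = sgn(permutation) dx_{(a)} ∧ dx_{(b)} ∧ dx_{(c)} with (a < b < c) sorted:
  d(z^2) includes (∂/∂z)(z^2) dz = (2*z) dz, which multiplied by dx ∧ dy gives (2*z) dx ∧ dy ∧ dz
  d(3*x^2 + 3*y*z) includes (∂/∂y)(3*x^2 + 3*y*z) dy = (3*z) dy, which multiplied by dx ∧ dz gives (-3*z) dx ∧ dy ∧ dz
Collecting like 3-forms: d(omega) = (-z) dx ∧ dy ∧ dz.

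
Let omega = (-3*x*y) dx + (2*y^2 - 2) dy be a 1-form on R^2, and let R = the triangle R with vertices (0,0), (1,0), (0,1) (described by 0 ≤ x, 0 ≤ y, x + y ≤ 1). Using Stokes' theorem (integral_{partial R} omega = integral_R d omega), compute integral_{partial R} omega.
integral_(partial R) omega = 1/2

Stokes: integral_partial_R omega = integral_R d omega with d omega = (∂Q/∂x - ∂P/∂y) dx ∧ dy.
  ∂Q/∂x = 0
  ∂P/∂y = -3*x
  integrand = ∂Q/∂x - ∂P/∂y = 3*x.
Integrating over R: integral_0^1 integral_0^{1-x} (3*x) dy dx = 1/2.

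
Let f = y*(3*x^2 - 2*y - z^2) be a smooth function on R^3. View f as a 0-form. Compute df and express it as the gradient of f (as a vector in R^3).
df = (6*x*y) dx + (3*x^2 - 4*y - z^2) dy + (-2*y*z) dz; grad f = (6*x*y, 3*x^2 - 4*y - z^2, -2*y*z)

For a 0-form f, d f = (∂f/∂x) dx + (∂f/∂y) dy + (∂f/∂z) dz. The components of the vector representation are exactly the entries of grad f in Cartesian coordinates:
  ∂f/∂x = 6*x*y
  ∂f/∂y = 3*x^2 - 4*y - z^2
  ∂f/∂z = -2*y*z.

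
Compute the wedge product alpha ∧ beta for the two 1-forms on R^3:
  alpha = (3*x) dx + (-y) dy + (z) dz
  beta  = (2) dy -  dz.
alpha ∧ beta = (6*x) dx ∧ dy + (-3*x) dx ∧ dz + (y - 2*z) dy ∧ dz

Distribute the wedge, using dx_i ∧ dx_j = -dx_j ∧ dx_i and dx_i ∧ dx_i = 0. For each pair (i, j) with i < j, the coefficient of dx_i ∧ dx_j in alpha ∧ beta is (alpha_i * beta_j - alpha_j * beta_i). Collecting: alpha ∧ beta = (6*x) dx ∧ dy + (-3*x) dx ∧ dz + (y - 2*z) dy ∧ dz.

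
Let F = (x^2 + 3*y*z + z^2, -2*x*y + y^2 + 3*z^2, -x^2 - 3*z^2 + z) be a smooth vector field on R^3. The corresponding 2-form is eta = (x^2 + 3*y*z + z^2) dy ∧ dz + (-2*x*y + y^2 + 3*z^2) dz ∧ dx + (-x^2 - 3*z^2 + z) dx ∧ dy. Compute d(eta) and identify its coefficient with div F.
d(eta) = (2*y - 6*z + 1) dx ∧ dy ∧ dz; div F = 2*y - 6*z + 1

For a 2-form in R^3 of the form above, applying d gives a 3-form with coefficient ∂P/∂x + ∂Q/∂y + ∂R/∂z:
  ∂P/∂x = 2*x
  ∂Q/∂y = -2*x + 2*y
  ∂R/∂z = 1 - 6*z
Sum = 2*y - 6*z + 1, which is exactly div F.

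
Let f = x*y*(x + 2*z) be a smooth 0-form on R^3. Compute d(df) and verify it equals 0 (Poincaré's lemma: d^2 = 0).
d(df) = 0

Step 1: df = sum_i (∂f/∂x_i) dx_i = (2*y*(x + z)) dx + (x*(x + 2*z)) dy + (2*x*y) dz.
Step 2: Apply d again. Using the 1-form formula, the coefficient of dx ∧ dy in d(df) is ∂^2 f/∂x ∂y - ∂^2 f/∂y ∂x = (2*x + 2*z) - (2*x + 2*z) = 0 (equality of mixed partials for smooth f).
Similarly for dx ∧ dz and dy ∧ dz — all coefficients vanish. So d(df) = 0.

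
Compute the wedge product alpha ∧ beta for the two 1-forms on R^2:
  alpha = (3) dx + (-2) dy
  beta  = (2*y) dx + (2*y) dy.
alpha ∧ beta = (10*y) dx ∧ dy

Distribute the wedge, using dx_i ∧ dx_j = -dx_j ∧ dx_i and dx_i ∧ dx_i = 0. For each pair (i, j) with i < j, the coefficient of dx_i ∧ dx_j in alpha ∧ beta is (alpha_i * beta_j - alpha_j * beta_i). Collecting: alpha ∧ beta = (10*y) dx ∧ dy.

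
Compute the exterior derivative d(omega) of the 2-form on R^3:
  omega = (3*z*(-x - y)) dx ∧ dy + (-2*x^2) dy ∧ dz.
d(omega) = (-7*x - 3*y) dx ∧ dy ∧ dz

For a 2-form omega = sum_{i<j} g_{ij} dx_i ∧ dx_j, the exterior derivative is
  d(omega) = sum_{i<j} d(g_{ij}) ∧ dx_i ∧ dx_j = sum_{i<j, k} (∂g_{ij}/∂x_k) dx_k ∧ dx_i ∧ dx_j.
Expand each term, using dx_k ∧ dx_i ∧ dx_j = sgn(permutation) dx_{(a)} ∧ dx_{(b)} ∧ dx_{(c)} with (a < b < c) sorted:
  d(3*z*(-x - y)) includes (∂/∂z)(3*z*(-x - y)) dz = (-3*x - 3*y) dz, which multiplied by dx ∧ dy gives (-3*x - 3*y) dx ∧ dy ∧ dz
  d(-2*x^2) includes (∂/∂x)(-2*x^2) dx = (-4*x) dx, which multiplied by dy ∧ dz gives (-4*x) dx ∧ dy ∧ dz
Collecting like 3-forms: d(omega) = (-7*x - 3*y) dx ∧ dy ∧ dz.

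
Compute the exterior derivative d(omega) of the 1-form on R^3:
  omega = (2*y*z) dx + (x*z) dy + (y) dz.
d(omega) = (-z) dx ∧ dy + (-2*y) dx ∧ dz + (1 - x) dy ∧ dz

For a 1-form omega = sum_i f_i dx_i, the exterior derivative is
  d(omega) = sum_{i < j} (∂f_j/∂x_i - ∂f_i/∂x_j) dx_i ∧ dx_j.
  coefficient of dx ∧ dy: ∂f_2/∂x - ∂f_1/∂y = ∂(x*z)/∂x - ∂(2*y*z)/∂y = -z
  coefficient of dx ∧ dz: ∂f_3/∂x - ∂f_1/∂z = ∂(y)/∂x - ∂(2*y*z)/∂z = -2*y
  coefficient of dy ∧ dz: ∂f_3/∂y - ∂f_2/∂z = ∂(y)/∂y - ∂(x*z)/∂z = 1 - x
Assembling: d(omega) = (-z) dx ∧ dy + (-2*y) dx ∧ dz + (1 - x) dy ∧ dz.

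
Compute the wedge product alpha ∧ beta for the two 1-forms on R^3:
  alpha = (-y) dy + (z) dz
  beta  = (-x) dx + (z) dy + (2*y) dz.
alpha ∧ beta = (-x*y) dx ∧ dy + (-2*y^2 - z^2) dy ∧ dz + (x*z) dx ∧ dz

Distribute the wedge, using dx_i ∧ dx_j = -dx_j ∧ dx_i and dx_i ∧ dx_i = 0. For each pair (i, j) with i < j, the coefficient of dx_i ∧ dx_j in alpha ∧ beta is (alpha_i * beta_j - alpha_j * beta_i). Collecting: alpha ∧ beta = (-x*y) dx ∧ dy + (-2*y^2 - z^2) dy ∧ dz + (x*z) dx ∧ dz.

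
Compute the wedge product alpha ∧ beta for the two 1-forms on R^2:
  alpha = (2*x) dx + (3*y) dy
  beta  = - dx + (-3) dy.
alpha ∧ beta = (-6*x + 3*y) dx ∧ dy

Distribute the wedge, using dx_i ∧ dx_j = -dx_j ∧ dx_i and dx_i ∧ dx_i = 0. For each pair (i, j) with i < j, the coefficient of dx_i ∧ dx_j in alpha ∧ beta is (alpha_i * beta_j - alpha_j * beta_i). Collecting: alpha ∧ beta = (-6*x + 3*y) dx ∧ dy.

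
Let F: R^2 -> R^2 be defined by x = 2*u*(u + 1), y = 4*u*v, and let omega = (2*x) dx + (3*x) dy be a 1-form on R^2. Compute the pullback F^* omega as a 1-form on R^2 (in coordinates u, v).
F^* omega = (8*u*(2*u^2 + 3*u*v + 3*u + 3*v + 1)) du + (24*u^2*(u + 1)) dv

Using F^*(f dg) = (f ∘ F) d(g ∘ F), substitute each coordinate x_i by F_i(u, v) in f_i, and replace dx_i by d F_i = (∂F_i/∂u) du + (∂F_i/∂v) dv.
  For the x component: f_1(F) = 4*u*(u + 1); d F_1 = (4*u + 2) du + (0) dv
  For the y component: f_2(F) = 6*u*(u + 1); d F_2 = (4*v) du + (4*u) dv
Combining and collecting du, dv coefficients:
  coeff of du: 8*u*(2*u^2 + 3*u*v + 3*u + 3*v + 1)
  coeff of dv: 24*u^2*(u + 1)
F^* omega = (8*u*(2*u^2 + 3*u*v + 3*u + 3*v + 1)) du + (24*u^2*(u + 1)) dv.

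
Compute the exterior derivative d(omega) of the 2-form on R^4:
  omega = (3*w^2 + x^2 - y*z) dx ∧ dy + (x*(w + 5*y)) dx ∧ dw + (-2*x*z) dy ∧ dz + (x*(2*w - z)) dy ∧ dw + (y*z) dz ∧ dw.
d(omega) = (-y - 2*z) dx ∧ dy ∧ dz + (8*w - 5*x - z) dx ∧ dy ∧ dw + (x + z) dy ∧ dz ∧ dw

For a 2-form omega = sum_{i<j} g_{ij} dx_i ∧ dx_j, the exterior derivative is
  d(omega) = sum_{i<j} d(g_{ij}) ∧ dx_i ∧ dx_j = sum_{i<j, k} (∂g_{ij}/∂x_k) dx_k ∧ dx_i ∧ dx_j.
Expand each term, using dx_k ∧ dx_i ∧ dx_j = sgn(permutation) dx_{(a)} ∧ dx_{(b)} ∧ dx_{(c)} with (a < b < c) sorted:
  d(3*w^2 + x^2 - y*z) includes (∂/∂z)(3*w^2 + x^2 - y*z) dz = (-y) dz, which multiplied by dx ∧ dy gives (-y) dx ∧ dy ∧ dz
  d(3*w^2 + x^2 - y*z) includes (∂/∂w)(3*w^2 + x^2 - y*z) dw = (6*w) dw, which multiplied by dx ∧ dy gives (6*w) dx ∧ dy ∧ dw
  d(x*(w + 5*y)) includes (∂/∂y)(x*(w + 5*y)) dy = (5*x) dy, which multiplied by dx ∧ dw gives (-5*x) dx ∧ dy ∧ dw
  d(-2*x*z) includes (∂/∂x)(-2*x*z) dx = (-2*z) dx, which multiplied by dy ∧ dz gives (-2*z) dx ∧ dy ∧ dz
  d(x*(2*w - z)) includes (∂/∂x)(x*(2*w - z)) dx = (2*w - z) dx, which multiplied by dy ∧ dw gives (2*w - z) dx ∧ dy ∧ dw
  d(x*(2*w - z)) includes (∂/∂z)(x*(2*w - z)) dz = (-x) dz, which multiplied by dy ∧ dw gives (x) dy ∧ dz ∧ dw
  d(y*z) includes (∂/∂y)(y*z) dy = (z) dy, which multiplied by dz ∧ dw gives (z) dy ∧ dz ∧ dw
Collecting like 3-forms: d(omega) = (-y - 2*z) dx ∧ dy ∧ dz + (8*w - 5*x - z) dx ∧ dy ∧ dw + (x + z) dy ∧ dz ∧ dw.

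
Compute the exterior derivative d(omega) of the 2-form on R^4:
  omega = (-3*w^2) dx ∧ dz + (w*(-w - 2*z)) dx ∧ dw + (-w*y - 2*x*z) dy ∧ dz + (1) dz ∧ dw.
d(omega) = (-4*w) dx ∧ dz ∧ dw + (-2*z) dx ∧ dy ∧ dz + (-y) dy ∧ dz ∧ dw

For a 2-form omega = sum_{i<j} g_{ij} dx_i ∧ dx_j, the exterior derivative is
  d(omega) = sum_{i<j} d(g_{ij}) ∧ dx_i ∧ dx_j = sum_{i<j, k} (∂g_{ij}/∂x_k) dx_k ∧ dx_i ∧ dx_j.
Expand each term, using dx_k ∧ dx_i ∧ dx_j = sgn(permutation) dx_{(a)} ∧ dx_{(b)} ∧ dx_{(c)} with (a < b < c) sorted:
  d(-3*w^2) includes (∂/∂w)(-3*w^2) dw = (-6*w) dw, which multiplied by dx ∧ dz gives (-6*w) dx ∧ dz ∧ dw
  d(w*(-w - 2*z)) includes (∂/∂z)(w*(-w - 2*z)) dz = (-2*w) dz, which multiplied by dx ∧ dw gives (2*w) dx ∧ dz ∧ dw
  d(-w*y - 2*x*z) includes (∂/∂x)(-w*y - 2*x*z) dx = (-2*z) dx, which multiplied by dy ∧ dz gives (-2*z) dx ∧ dy ∧ dz
  d(-w*y - 2*x*z) includes (∂/∂w)(-w*y - 2*x*z) dw = (-y) dw, which multiplied by dy ∧ dz gives (-y) dy ∧ dz ∧ dw
Collecting like 3-forms: d(omega) = (-4*w) dx ∧ dz ∧ dw + (-2*z) dx ∧ dy ∧ dz + (-y) dy ∧ dz ∧ dw.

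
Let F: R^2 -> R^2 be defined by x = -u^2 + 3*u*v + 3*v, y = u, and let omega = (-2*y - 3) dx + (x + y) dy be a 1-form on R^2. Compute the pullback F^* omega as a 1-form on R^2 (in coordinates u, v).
F^* omega = (3*u^2 - 3*u*v + 7*u - 6*v) du + (-6*u^2 - 15*u - 9) dv

Using F^*(f dg) = (f ∘ F) d(g ∘ F), substitute each coordinate x_i by F_i(u, v) in f_i, and replace dx_i by d F_i = (∂F_i/∂u) du + (∂F_i/∂v) dv.
  For the x component: f_1(F) = -2*u - 3; d F_1 = (-2*u + 3*v) du + (3*u + 3) dv
  For the y component: f_2(F) = -u^2 + 3*u*v + u + 3*v; d F_2 = (1) du + (0) dv
Combining and collecting du, dv coefficients:
  coeff of du: 3*u^2 - 3*u*v + 7*u - 6*v
  coeff of dv: -6*u^2 - 15*u - 9
F^* omega = (3*u^2 - 3*u*v + 7*u - 6*v) du + (-6*u^2 - 15*u - 9) dv.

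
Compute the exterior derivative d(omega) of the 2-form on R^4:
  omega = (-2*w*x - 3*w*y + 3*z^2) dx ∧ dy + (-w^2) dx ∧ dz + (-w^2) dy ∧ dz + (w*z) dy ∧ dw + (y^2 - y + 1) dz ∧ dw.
d(omega) = (6*z) dx ∧ dy ∧ dz + (-2*x - 3*y) dx ∧ dy ∧ dw + (-2*w) dx ∧ dz ∧ dw + (-3*w + 2*y - 1) dy ∧ dz ∧ dw

For a 2-form omega = sum_{i<j} g_{ij} dx_i ∧ dx_j, the exterior derivative is
  d(omega) = sum_{i<j} d(g_{ij}) ∧ dx_i ∧ dx_j = sum_{i<j, k} (∂g_{ij}/∂x_k) dx_k ∧ dx_i ∧ dx_j.
Expand each term, using dx_k ∧ dx_i ∧ dx_j = sgn(permutation) dx_{(a)} ∧ dx_{(b)} ∧ dx_{(c)} with (a < b < c) sorted:
  d(-2*w*x - 3*w*y + 3*z^2) includes (∂/∂z)(-2*w*x - 3*w*y + 3*z^2) dz = (6*z) dz, which multiplied by dx ∧ dy gives (6*z) dx ∧ dy ∧ dz
  d(-2*w*x - 3*w*y + 3*z^2) includes (∂/∂w)(-2*w*x - 3*w*y + 3*z^2) dw = (-2*x - 3*y) dw, which multiplied by dx ∧ dy gives (-2*x - 3*y) dx ∧ dy ∧ dw
  d(-w^2) includes (∂/∂w)(-w^2) dw = (-2*w) dw, which multiplied by dx ∧ dz gives (-2*w) dx ∧ dz ∧ dw
  d(-w^2) includes (∂/∂w)(-w^2) dw = (-2*w) dw, which multiplied by dy ∧ dz gives (-2*w) dy ∧ dz ∧ dw
  d(w*z) includes (∂/∂z)(w*z) dz = (w) dz, which multiplied by dy ∧ dw gives (-w) dy ∧ dz ∧ dw
  d(y^2 - y + 1) includes (∂/∂y)(y^2 - y + 1) dy = (2*y - 1) dy, which multiplied by dz ∧ dw gives (2*y - 1) dy ∧ dz ∧ dw
Collecting like 3-forms: d(omega) = (6*z) dx ∧ dy ∧ dz + (-2*x - 3*y) dx ∧ dy ∧ dw + (-2*w) dx ∧ dz ∧ dw + (-3*w + 2*y - 1) dy ∧ dz ∧ dw.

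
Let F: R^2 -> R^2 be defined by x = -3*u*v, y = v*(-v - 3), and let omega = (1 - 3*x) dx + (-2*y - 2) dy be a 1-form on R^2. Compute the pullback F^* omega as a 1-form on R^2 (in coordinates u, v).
F^* omega = (3*v*(-9*u*v - 1)) du + (-27*u^2*v - 3*u - 4*v^3 - 18*v^2 - 14*v + 6) dv

Using F^*(f dg) = (f ∘ F) d(g ∘ F), substitute each coordinate x_i by F_i(u, v) in f_i, and replace dx_i by d F_i = (∂F_i/∂u) du + (∂F_i/∂v) dv.
  For the x component: f_1(F) = 9*u*v + 1; d F_1 = (-3*v) du + (-3*u) dv
  For the y component: f_2(F) = 2*v^2 + 6*v - 2; d F_2 = (0) du + (-2*v - 3) dv
Combining and collecting du, dv coefficients:
  coeff of du: 3*v*(-9*u*v - 1)
  coeff of dv: -27*u^2*v - 3*u - 4*v^3 - 18*v^2 - 14*v + 6
F^* omega = (3*v*(-9*u*v - 1)) du + (-27*u^2*v - 3*u - 4*v^3 - 18*v^2 - 14*v + 6) dv.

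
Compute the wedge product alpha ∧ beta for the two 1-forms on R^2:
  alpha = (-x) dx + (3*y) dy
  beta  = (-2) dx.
alpha ∧ beta = (6*y) dx ∧ dy

Distribute the wedge, using dx_i ∧ dx_j = -dx_j ∧ dx_i and dx_i ∧ dx_i = 0. For each pair (i, j) with i < j, the coefficient of dx_i ∧ dx_j in alpha ∧ beta is (alpha_i * beta_j - alpha_j * beta_i). Collecting: alpha ∧ beta = (6*y) dx ∧ dy.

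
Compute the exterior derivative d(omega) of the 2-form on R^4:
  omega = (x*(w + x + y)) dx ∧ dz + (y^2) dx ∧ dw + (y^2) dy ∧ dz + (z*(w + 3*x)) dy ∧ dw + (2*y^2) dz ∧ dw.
d(omega) = (-x) dx ∧ dy ∧ dz + (x) dx ∧ dz ∧ dw + (-2*y + 3*z) dx ∧ dy ∧ dw + (-w - 3*x + 4*y) dy ∧ dz ∧ dw

For a 2-form omega = sum_{i<j} g_{ij} dx_i ∧ dx_j, the exterior derivative is
  d(omega) = sum_{i<j} d(g_{ij}) ∧ dx_i ∧ dx_j = sum_{i<j, k} (∂g_{ij}/∂x_k) dx_k ∧ dx_i ∧ dx_j.
Expand each term, using dx_k ∧ dx_i ∧ dx_j = sgn(permutation) dx_{(a)} ∧ dx_{(b)} ∧ dx_{(c)} with (a < b < c) sorted:
  d(x*(w + x + y)) includes (∂/∂y)(x*(w + x + y)) dy = (x) dy, which multiplied by dx ∧ dz gives (-x) dx ∧ dy ∧ dz
  d(x*(w + x + y)) includes (∂/∂w)(x*(w + x + y)) dw = (x) dw, which multiplied by dx ∧ dz gives (x) dx ∧ dz ∧ dw
  d(y^2) includes (∂/∂y)(y^2) dy = (2*y) dy, which multiplied by dx ∧ dw gives (-2*y) dx ∧ dy ∧ dw
  d(z*(w + 3*x)) includes (∂/∂x)(z*(w + 3*x)) dx = (3*z) dx, which multiplied by dy ∧ dw gives (3*z) dx ∧ dy ∧ dw
  d(z*(w + 3*x)) includes (∂/∂z)(z*(w + 3*x)) dz = (w + 3*x) dz, which multiplied by dy ∧ dw gives (-w - 3*x) dy ∧ dz ∧ dw
  d(2*y^2) includes (∂/∂y)(2*y^2) dy = (4*y) dy, which multiplied by dz ∧ dw gives (4*y) dy ∧ dz ∧ dw
Collecting like 3-forms: d(omega) = (-x) dx ∧ dy ∧ dz + (x) dx ∧ dz ∧ dw + (-2*y + 3*z) dx ∧ dy ∧ dw + (-w - 3*x + 4*y) dy ∧ dz ∧ dw.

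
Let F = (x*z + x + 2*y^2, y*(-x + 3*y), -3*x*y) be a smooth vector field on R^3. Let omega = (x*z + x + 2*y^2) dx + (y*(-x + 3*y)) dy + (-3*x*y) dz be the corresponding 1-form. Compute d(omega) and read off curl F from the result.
d(omega) = (-3*x) dy ∧ dz + (x + 3*y) dz ∧ dx + (-5*y) dx ∧ dy; curl F = (-3*x, x + 3*y, -5*y)

d omega = sum_{i<j} (∂f_j/∂x_i - ∂f_i/∂x_j) dx_i ∧ dx_j. Under the identification (dy ∧ dz, dz ∧ dx, dx ∧ dy) ↔ (e_x, e_y, e_z), the coefficients are exactly the components of curl F. Compute:
  ∂R/∂y - ∂Q/∂z = (-3*x) - (0) = -3*x
  ∂P/∂z - ∂R/∂x = (x) - (-3*y) = x + 3*y
  ∂Q/∂x - ∂P/∂y = (-y) - (4*y) = -5*y.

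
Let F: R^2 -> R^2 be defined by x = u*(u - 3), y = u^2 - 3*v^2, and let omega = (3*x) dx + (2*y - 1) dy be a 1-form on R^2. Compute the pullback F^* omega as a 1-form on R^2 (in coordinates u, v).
F^* omega = (u*(10*u^2 - 27*u - 12*v^2 + 25)) du + (6*v*(-2*u^2 + 6*v^2 + 1)) dv

Using F^*(f dg) = (f ∘ F) d(g ∘ F), substitute each coordinate x_i by F_i(u, v) in f_i, and replace dx_i by d F_i = (∂F_i/∂u) du + (∂F_i/∂v) dv.
  For the x component: f_1(F) = 3*u*(u - 3); d F_1 = (2*u - 3) du + (0) dv
  For the y component: f_2(F) = 2*u^2 - 6*v^2 - 1; d F_2 = (2*u) du + (-6*v) dv
Combining and collecting du, dv coefficients:
  coeff of du: u*(10*u^2 - 27*u - 12*v^2 + 25)
  coeff of dv: 6*v*(-2*u^2 + 6*v^2 + 1)
F^* omega = (u*(10*u^2 - 27*u - 12*v^2 + 25)) du + (6*v*(-2*u^2 + 6*v^2 + 1)) dv.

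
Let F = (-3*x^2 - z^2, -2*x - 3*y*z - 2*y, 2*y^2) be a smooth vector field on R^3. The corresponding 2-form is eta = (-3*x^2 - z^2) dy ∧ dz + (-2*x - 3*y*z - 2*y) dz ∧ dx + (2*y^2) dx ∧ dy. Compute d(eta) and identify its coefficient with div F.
d(eta) = (-6*x - 3*z - 2) dx ∧ dy ∧ dz; div F = -6*x - 3*z - 2

For a 2-form in R^3 of the form above, applying d gives a 3-form with coefficient ∂P/∂x + ∂Q/∂y + ∂R/∂z:
  ∂P/∂x = -6*x
  ∂Q/∂y = -3*z - 2
  ∂R/∂z = 0
Sum = -6*x - 3*z - 2, which is exactly div F.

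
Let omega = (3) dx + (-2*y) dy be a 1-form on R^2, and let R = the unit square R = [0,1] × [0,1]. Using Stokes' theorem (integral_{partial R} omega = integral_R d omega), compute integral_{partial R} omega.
integral_(partial R) omega = 0

Stokes: integral_partial_R omega = integral_R d omega with d omega = (∂Q/∂x - ∂P/∂y) dx ∧ dy.
  ∂Q/∂x = 0
  ∂P/∂y = 0
  integrand = ∂Q/∂x - ∂P/∂y = 0.
Integrating over R: integral_0^1 integral_0^1 (0) dx dy = 0.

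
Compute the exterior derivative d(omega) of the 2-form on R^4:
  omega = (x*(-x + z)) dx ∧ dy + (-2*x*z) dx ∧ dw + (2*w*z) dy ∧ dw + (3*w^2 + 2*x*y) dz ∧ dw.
d(omega) = (x) dx ∧ dy ∧ dz + (2*x + 2*y) dx ∧ dz ∧ dw + (-2*w + 2*x) dy ∧ dz ∧ dw

For a 2-form omega = sum_{i<j} g_{ij} dx_i ∧ dx_j, the exterior derivative is
  d(omega) = sum_{i<j} d(g_{ij}) ∧ dx_i ∧ dx_j = sum_{i<j, k} (∂g_{ij}/∂x_k) dx_k ∧ dx_i ∧ dx_j.
Expand each term, using dx_k ∧ dx_i ∧ dx_j = sgn(permutation) dx_{(a)} ∧ dx_{(b)} ∧ dx_{(c)} with (a < b < c) sorted:
  d(x*(-x + z)) includes (∂/∂z)(x*(-x + z)) dz = (x) dz, which multiplied by dx ∧ dy gives (x) dx ∧ dy ∧ dz
  d(-2*x*z) includes (∂/∂z)(-2*x*z) dz = (-2*x) dz, which multiplied by dx ∧ dw gives (2*x) dx ∧ dz ∧ dw
  d(2*w*z) includes (∂/∂z)(2*w*z) dz = (2*w) dz, which multiplied by dy ∧ dw gives (-2*w) dy ∧ dz ∧ dw
  d(3*w^2 + 2*x*y) includes (∂/∂x)(3*w^2 + 2*x*y) dx = (2*y) dx, which multiplied by dz ∧ dw gives (2*y) dx ∧ dz ∧ dw
  d(3*w^2 + 2*x*y) includes (∂/∂y)(3*w^2 + 2*x*y) dy = (2*x) dy, which multiplied by dz ∧ dw gives (2*x) dy ∧ dz ∧ dw
Collecting like 3-forms: d(omega) = (x) dx ∧ dy ∧ dz + (2*x + 2*y) dx ∧ dz ∧ dw + (-2*w + 2*x) dy ∧ dz ∧ dw.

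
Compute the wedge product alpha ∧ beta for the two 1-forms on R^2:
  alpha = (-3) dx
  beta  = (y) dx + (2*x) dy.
alpha ∧ beta = (-6*x) dx ∧ dy

Distribute the wedge, using dx_i ∧ dx_j = -dx_j ∧ dx_i and dx_i ∧ dx_i = 0. For each pair (i, j) with i < j, the coefficient of dx_i ∧ dx_j in alpha ∧ beta is (alpha_i * beta_j - alpha_j * beta_i). Collecting: alpha ∧ beta = (-6*x) dx ∧ dy.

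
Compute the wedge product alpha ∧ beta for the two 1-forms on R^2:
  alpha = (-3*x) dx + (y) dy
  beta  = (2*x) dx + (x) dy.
alpha ∧ beta = (-x*(3*x + 2*y)) dx ∧ dy

Distribute the wedge, using dx_i ∧ dx_j = -dx_j ∧ dx_i and dx_i ∧ dx_i = 0. For each pair (i, j) with i < j, the coefficient of dx_i ∧ dx_j in alpha ∧ beta is (alpha_i * beta_j - alpha_j * beta_i). Collecting: alpha ∧ beta = (-x*(3*x + 2*y)) dx ∧ dy.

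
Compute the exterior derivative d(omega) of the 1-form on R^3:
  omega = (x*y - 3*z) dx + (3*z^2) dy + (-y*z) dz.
d(omega) = (-x) dx ∧ dy + (3) dx ∧ dz + (-7*z) dy ∧ dz

For a 1-form omega = sum_i f_i dx_i, the exterior derivative is
  d(omega) = sum_{i < j} (∂f_j/∂x_i - ∂f_i/∂x_j) dx_i ∧ dx_j.
  coefficient of dx ∧ dy: ∂f_2/∂x - ∂f_1/∂y = ∂(3*z^2)/∂x - ∂(x*y - 3*z)/∂y = -x
  coefficient of dx ∧ dz: ∂f_3/∂x - ∂f_1/∂z = ∂(-y*z)/∂x - ∂(x*y - 3*z)/∂z = 3
  coefficient of dy ∧ dz: ∂f_3/∂y - ∂f_2/∂z = ∂(-y*z)/∂y - ∂(3*z^2)/∂z = -7*z
Assembling: d(omega) = (-x) dx ∧ dy + (3) dx ∧ dz + (-7*z) dy ∧ dz.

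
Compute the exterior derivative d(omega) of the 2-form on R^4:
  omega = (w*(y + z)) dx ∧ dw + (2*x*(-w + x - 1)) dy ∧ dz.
d(omega) = (-w) dx ∧ dy ∧ dw + (-w) dx ∧ dz ∧ dw + (-2*w + 4*x - 2) dx ∧ dy ∧ dz + (-2*x) dy ∧ dz ∧ dw

For a 2-form omega = sum_{i<j} g_{ij} dx_i ∧ dx_j, the exterior derivative is
  d(omega) = sum_{i<j} d(g_{ij}) ∧ dx_i ∧ dx_j = sum_{i<j, k} (∂g_{ij}/∂x_k) dx_k ∧ dx_i ∧ dx_j.
Expand each term, using dx_k ∧ dx_i ∧ dx_j = sgn(permutation) dx_{(a)} ∧ dx_{(b)} ∧ dx_{(c)} with (a < b < c) sorted:
  d(w*(y + z)) includes (∂/∂y)(w*(y + z)) dy = (w) dy, which multiplied by dx ∧ dw gives (-w) dx ∧ dy ∧ dw
  d(w*(y + z)) includes (∂/∂z)(w*(y + z)) dz = (w) dz, which multiplied by dx ∧ dw gives (-w) dx ∧ dz ∧ dw
  d(2*x*(-w + x - 1)) includes (∂/∂x)(2*x*(-w + x - 1)) dx = (-2*w + 4*x - 2) dx, which multiplied by dy ∧ dz gives (-2*w + 4*x - 2) dx ∧ dy ∧ dz
  d(2*x*(-w + x - 1)) includes (∂/∂w)(2*x*(-w + x - 1)) dw = (-2*x) dw, which multiplied by dy ∧ dz gives (-2*x) dy ∧ dz ∧ dw
Collecting like 3-forms: d(omega) = (-w) dx ∧ dy ∧ dw + (-w) dx ∧ dz ∧ dw + (-2*w + 4*x - 2) dx ∧ dy ∧ dz + (-2*x) dy ∧ dz ∧ dw.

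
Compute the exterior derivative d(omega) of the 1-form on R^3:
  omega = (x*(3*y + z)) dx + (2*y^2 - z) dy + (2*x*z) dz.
d(omega) = (-3*x) dx ∧ dy + (-x + 2*z) dx ∧ dz + (1) dy ∧ dz

For a 1-form omega = sum_i f_i dx_i, the exterior derivative is
  d(omega) = sum_{i < j} (∂f_j/∂x_i - ∂f_i/∂x_j) dx_i ∧ dx_j.
  coefficient of dx ∧ dy: ∂f_2/∂x - ∂f_1/∂y = ∂(2*y^2 - z)/∂x - ∂(x*(3*y + z))/∂y = -3*x
  coefficient of dx ∧ dz: ∂f_3/∂x - ∂f_1/∂z = ∂(2*x*z)/∂x - ∂(x*(3*y + z))/∂z = -x + 2*z
  coefficient of dy ∧ dz: ∂f_3/∂y - ∂f_2/∂z = ∂(2*x*z)/∂y - ∂(2*y^2 - z)/∂z = 1
Assembling: d(omega) = (-3*x) dx ∧ dy + (-x + 2*z) dx ∧ dz + (1) dy ∧ dz.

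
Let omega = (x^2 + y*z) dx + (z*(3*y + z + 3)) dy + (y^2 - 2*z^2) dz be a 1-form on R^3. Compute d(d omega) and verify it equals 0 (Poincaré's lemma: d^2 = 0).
d(d omega) = 0

Step 1: d omega = sum_{i<j} (∂f_j/∂x_i - ∂f_i/∂x_j) dx_i ∧ dx_j:
  coeff of dx ∧ dy: -z
  coeff of dx ∧ dz: -y
  coeff of dy ∧ dz: -y - 2*z - 3
Step 2: Apply d again to each 2-form coefficient. The only possible 3-form in R^3 is dx ∧ dy ∧ dz, with coefficient
  ∂(coeff of dy∧dz)/∂x - ∂(coeff of dx∧dz)/∂y + ∂(coeff of dx∧dy)/∂z
  = ∂/∂x (-y - 2*z - 3) - ∂/∂y (-y) + ∂/∂z (-z).
Each of these terms simplifies to sums of mixed partials that cancel in pairs. The result is 0 (by equality of mixed partials for smooth functions — Schwarz / Clairaut).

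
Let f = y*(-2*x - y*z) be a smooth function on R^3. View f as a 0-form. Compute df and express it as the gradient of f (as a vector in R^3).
df = (-2*y) dx + (-2*x - 2*y*z) dy + (-y^2) dz; grad f = (-2*y, -2*x - 2*y*z, -y^2)

For a 0-form f, d f = (∂f/∂x) dx + (∂f/∂y) dy + (∂f/∂z) dz. The components of the vector representation are exactly the entries of grad f in Cartesian coordinates:
  ∂f/∂x = -2*y
  ∂f/∂y = -2*x - 2*y*z
  ∂f/∂z = -y^2.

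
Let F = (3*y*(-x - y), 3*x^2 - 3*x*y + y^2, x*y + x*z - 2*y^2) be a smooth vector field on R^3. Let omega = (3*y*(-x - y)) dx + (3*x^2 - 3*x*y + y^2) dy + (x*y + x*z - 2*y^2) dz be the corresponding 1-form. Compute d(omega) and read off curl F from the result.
d(omega) = (x - 4*y) dy ∧ dz + (-y - z) dz ∧ dx + (9*x + 3*y) dx ∧ dy; curl F = (x - 4*y, -y - z, 9*x + 3*y)

d omega = sum_{i<j} (∂f_j/∂x_i - ∂f_i/∂x_j) dx_i ∧ dx_j. Under the identification (dy ∧ dz, dz ∧ dx, dx ∧ dy) ↔ (e_x, e_y, e_z), the coefficients are exactly the components of curl F. Compute:
  ∂R/∂y - ∂Q/∂z = (x - 4*y) - (0) = x - 4*y
  ∂P/∂z - ∂R/∂x = (0) - (y + z) = -y - z
  ∂Q/∂x - ∂P/∂y = (6*x - 3*y) - (-3*x - 6*y) = 9*x + 3*y.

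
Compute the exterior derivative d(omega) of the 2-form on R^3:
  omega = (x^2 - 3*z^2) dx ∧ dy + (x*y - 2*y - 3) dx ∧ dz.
d(omega) = (-x - 6*z + 2) dx ∧ dy ∧ dz

For a 2-form omega = sum_{i<j} g_{ij} dx_i ∧ dx_j, the exterior derivative is
  d(omega) = sum_{i<j} d(g_{ij}) ∧ dx_i ∧ dx_j = sum_{i<j, k} (∂g_{ij}/∂x_k) dx_k ∧ dx_i ∧ dx_j.
Expand each term, using dx_k ∧ dx_i ∧ dx_j = sgn(permutation) dx_{(a)} ∧ dx_{(b)} ∧ dx_{(c)} with (a < b < c) sorted:
  d(x^2 - 3*z^2) includes (∂/∂z)(x^2 - 3*z^2) dz = (-6*z) dz, which multiplied by dx ∧ dy gives (-6*z) dx ∧ dy ∧ dz
  d(x*y - 2*y - 3) includes (∂/∂y)(x*y - 2*y - 3) dy = (x - 2) dy, which multiplied by dx ∧ dz gives (2 - x) dx ∧ dy ∧ dz
Collecting like 3-forms: d(omega) = (-x - 6*z + 2) dx ∧ dy ∧ dz.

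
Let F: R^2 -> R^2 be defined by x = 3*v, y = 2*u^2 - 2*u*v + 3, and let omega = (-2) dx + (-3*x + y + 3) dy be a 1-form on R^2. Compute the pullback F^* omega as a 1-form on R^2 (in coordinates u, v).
F^* omega = (8*u^3 - 12*u^2*v + 4*u*v^2 - 36*u*v + 24*u + 18*v^2 - 12*v) du + (-4*u^3 + 4*u^2*v + 18*u*v - 12*u - 6) dv

Using F^*(f dg) = (f ∘ F) d(g ∘ F), substitute each coordinate x_i by F_i(u, v) in f_i, and replace dx_i by d F_i = (∂F_i/∂u) du + (∂F_i/∂v) dv.
  For the x component: f_1(F) = -2; d F_1 = (0) du + (3) dv
  For the y component: f_2(F) = 2*u^2 - 2*u*v - 9*v + 6; d F_2 = (4*u - 2*v) du + (-2*u) dv
Combining and collecting du, dv coefficients:
  coeff of du: 8*u^3 - 12*u^2*v + 4*u*v^2 - 36*u*v + 24*u + 18*v^2 - 12*v
  coeff of dv: -4*u^3 + 4*u^2*v + 18*u*v - 12*u - 6
F^* omega = (8*u^3 - 12*u^2*v + 4*u*v^2 - 36*u*v + 24*u + 18*v^2 - 12*v) du + (-4*u^3 + 4*u^2*v + 18*u*v - 12*u - 6) dv.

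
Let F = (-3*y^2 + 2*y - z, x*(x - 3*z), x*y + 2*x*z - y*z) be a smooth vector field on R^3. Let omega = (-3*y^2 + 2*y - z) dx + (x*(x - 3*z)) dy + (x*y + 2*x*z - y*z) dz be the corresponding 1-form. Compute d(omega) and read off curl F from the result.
d(omega) = (4*x - z) dy ∧ dz + (-y - 2*z - 1) dz ∧ dx + (2*x + 6*y - 3*z - 2) dx ∧ dy; curl F = (4*x - z, -y - 2*z - 1, 2*x + 6*y - 3*z - 2)

d omega = sum_{i<j} (∂f_j/∂x_i - ∂f_i/∂x_j) dx_i ∧ dx_j. Under the identification (dy ∧ dz, dz ∧ dx, dx ∧ dy) ↔ (e_x, e_y, e_z), the coefficients are exactly the components of curl F. Compute:
  ∂R/∂y - ∂Q/∂z = (x - z) - (-3*x) = 4*x - z
  ∂P/∂z - ∂R/∂x = (-1) - (y + 2*z) = -y - 2*z - 1
  ∂Q/∂x - ∂P/∂y = (2*x - 3*z) - (2 - 6*y) = 2*x + 6*y - 3*z - 2.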